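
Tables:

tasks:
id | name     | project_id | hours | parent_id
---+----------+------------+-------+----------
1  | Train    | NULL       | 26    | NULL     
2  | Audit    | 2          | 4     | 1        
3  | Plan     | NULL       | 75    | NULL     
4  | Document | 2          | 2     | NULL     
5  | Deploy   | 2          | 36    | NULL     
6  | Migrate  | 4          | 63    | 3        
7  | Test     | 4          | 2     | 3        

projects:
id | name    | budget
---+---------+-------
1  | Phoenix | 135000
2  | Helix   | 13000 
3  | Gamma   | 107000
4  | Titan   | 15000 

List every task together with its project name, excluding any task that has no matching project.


INNER JOIN keeps only tasks rows whose project_id matches an id in projects. Walk through each task:
  - task 1 (Train): project_id=NULL, no match -> dropped
  - task 2 (Audit): project_id=2 -> matches Helix
  - task 3 (Plan): project_id=NULL, no match -> dropped
  - task 4 (Document): project_id=2 -> matches Helix
  - task 5 (Deploy): project_id=2 -> matches Helix
  - task 6 (Migrate): project_id=4 -> matches Titan
  - task 7 (Test): project_id=4 -> matches Titan
So 2 of 7 rows are dropped.

SQL:
SELECT a.name, b.name AS project
FROM tasks a
INNER JOIN projects b ON a.project_id = b.id

Result:
name     | project
---------+--------
Audit    | Helix  
Document | Helix  
Deploy   | Helix  
Migrate  | Titan  
Test     | Titan  


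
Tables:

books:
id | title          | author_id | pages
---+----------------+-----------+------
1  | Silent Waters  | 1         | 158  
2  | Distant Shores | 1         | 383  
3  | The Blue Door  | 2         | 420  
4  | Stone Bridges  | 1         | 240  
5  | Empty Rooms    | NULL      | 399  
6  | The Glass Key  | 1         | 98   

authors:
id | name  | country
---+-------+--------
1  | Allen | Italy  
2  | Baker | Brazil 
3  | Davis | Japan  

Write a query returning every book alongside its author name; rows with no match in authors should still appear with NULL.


LEFT JOIN keeps every row from books (the left table); where author_id has no match in authors, the author columns become NULL. Walk through each book:
  - book 1 (Silent Waters): author_id=1 -> matches Allen
  - book 2 (Distant Shores): author_id=1 -> matches Allen
  - book 3 (The Blue Door): author_id=2 -> matches Baker
  - book 4 (Stone Bridges): author_id=1 -> matches Allen
  - book 5 (Empty Rooms): author_id=NULL, no match -> kept with NULL
  - book 6 (The Glass Key): author_id=1 -> matches Allen
All 6 rows appear; 1 has NULL author.

SQL:
SELECT a.title, b.name AS author
FROM books a
LEFT JOIN authors b ON a.author_id = b.id

Result:
title          | author
---------------+-------
Silent Waters  | Allen 
Distant Shores | Allen 
The Blue Door  | Baker 
Stone Bridges  | Allen 
Empty Rooms    | NULL  
The Glass Key  | Allen 


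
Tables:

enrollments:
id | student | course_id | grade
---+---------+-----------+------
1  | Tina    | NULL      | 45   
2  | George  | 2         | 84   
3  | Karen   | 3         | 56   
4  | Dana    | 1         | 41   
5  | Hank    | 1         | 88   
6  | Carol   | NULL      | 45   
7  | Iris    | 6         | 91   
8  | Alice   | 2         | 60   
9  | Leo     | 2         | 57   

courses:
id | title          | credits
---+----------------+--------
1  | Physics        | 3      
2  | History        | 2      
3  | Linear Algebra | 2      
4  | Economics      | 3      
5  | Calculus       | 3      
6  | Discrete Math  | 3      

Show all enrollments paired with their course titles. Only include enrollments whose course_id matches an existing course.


INNER JOIN keeps only enrollments rows whose course_id matches an id in courses. Walk through each enrollment:
  - enrollment 1 (Tina): course_id=NULL, no match -> dropped
  - enrollment 2 (George): course_id=2 -> matches History
  - enrollment 3 (Karen): course_id=3 -> matches Linear Algebra
  - enrollment 4 (Dana): course_id=1 -> matches Physics
  - enrollment 5 (Hank): course_id=1 -> matches Physics
  - enrollment 6 (Carol): course_id=NULL, no match -> dropped
  - enrollment 7 (Iris): course_id=6 -> matches Discrete Math
  - enrollment 8 (Alice): course_id=2 -> matches History
  - enrollment 9 (Leo): course_id=2 -> matches History
So 2 of 9 rows are dropped.

SQL:
SELECT a.student, b.title AS course
FROM enrollments a
INNER JOIN courses b ON a.course_id = b.id

Result:
student | course        
--------+---------------
George  | History       
Karen   | Linear Algebra
Dana    | Physics       
Hank    | Physics       
Iris    | Discrete Math 
Alice   | History       
Leo     | History       


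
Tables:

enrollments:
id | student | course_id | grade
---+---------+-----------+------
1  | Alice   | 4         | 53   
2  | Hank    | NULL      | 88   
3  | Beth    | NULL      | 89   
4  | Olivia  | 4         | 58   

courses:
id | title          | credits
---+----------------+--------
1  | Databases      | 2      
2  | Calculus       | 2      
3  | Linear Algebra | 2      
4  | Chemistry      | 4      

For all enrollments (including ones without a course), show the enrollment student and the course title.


LEFT JOIN keeps every row from enrollments (the left table); where course_id has no match in courses, the course columns become NULL. Walk through each enrollment:
  - enrollment 1 (Alice): course_id=4 -> matches Chemistry
  - enrollment 2 (Hank): course_id=NULL, no match -> kept with NULL
  - enrollment 3 (Beth): course_id=NULL, no match -> kept with NULL
  - enrollment 4 (Olivia): course_id=4 -> matches Chemistry
All 4 rows appear; 2 have NULL course.

SQL:
SELECT a.student, b.title AS course
FROM enrollments a
LEFT JOIN courses b ON a.course_id = b.id

Result:
student | course   
--------+----------
Alice   | Chemistry
Hank    | NULL     
Beth    | NULL     
Olivia  | Chemistry


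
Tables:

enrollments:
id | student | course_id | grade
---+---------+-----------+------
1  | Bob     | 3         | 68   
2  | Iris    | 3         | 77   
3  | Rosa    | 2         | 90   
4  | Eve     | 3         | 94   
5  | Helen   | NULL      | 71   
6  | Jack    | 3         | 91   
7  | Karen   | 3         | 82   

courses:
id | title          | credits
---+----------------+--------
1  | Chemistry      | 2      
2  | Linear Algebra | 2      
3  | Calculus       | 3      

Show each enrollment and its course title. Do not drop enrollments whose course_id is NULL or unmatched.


LEFT JOIN keeps every row from enrollments (the left table); where course_id has no match in courses, the course columns become NULL. Walk through each enrollment:
  - enrollment 1 (Bob): course_id=3 -> matches Calculus
  - enrollment 2 (Iris): course_id=3 -> matches Calculus
  - enrollment 3 (Rosa): course_id=2 -> matches Linear Algebra
  - enrollment 4 (Eve): course_id=3 -> matches Calculus
  - enrollment 5 (Helen): course_id=NULL, no match -> kept with NULL
  - enrollment 6 (Jack): course_id=3 -> matches Calculus
  - enrollment 7 (Karen): course_id=3 -> matches Calculus
All 7 rows appear; 1 has NULL course.

SQL:
SELECT a.student, b.title AS course
FROM enrollments a
LEFT JOIN courses b ON a.course_id = b.id

Result:
student | course        
--------+---------------
Bob     | Calculus      
Iris    | Calculus      
Rosa    | Linear Algebra
Eve     | Calculus      
Helen   | NULL          
Jack    | Calculus      
Karen   | Calculus      


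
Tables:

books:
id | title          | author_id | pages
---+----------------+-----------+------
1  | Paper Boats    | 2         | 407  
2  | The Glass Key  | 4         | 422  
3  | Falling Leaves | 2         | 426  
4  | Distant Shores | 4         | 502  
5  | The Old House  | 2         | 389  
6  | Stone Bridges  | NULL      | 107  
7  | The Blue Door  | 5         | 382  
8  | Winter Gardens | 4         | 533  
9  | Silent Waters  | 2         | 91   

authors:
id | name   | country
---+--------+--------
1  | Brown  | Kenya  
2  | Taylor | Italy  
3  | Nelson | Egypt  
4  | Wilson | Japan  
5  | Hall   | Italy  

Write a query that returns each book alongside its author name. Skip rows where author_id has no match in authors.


INNER JOIN keeps only books rows whose author_id matches an id in authors. Walk through each book:
  - book 1 (Paper Boats): author_id=2 -> matches Taylor
  - book 2 (The Glass Key): author_id=4 -> matches Wilson
  - book 3 (Falling Leaves): author_id=2 -> matches Taylor
  - book 4 (Distant Shores): author_id=4 -> matches Wilson
  - book 5 (The Old House): author_id=2 -> matches Taylor
  - book 6 (Stone Bridges): author_id=NULL, no match -> dropped
  - book 7 (The Blue Door): author_id=5 -> matches Hall
  - book 8 (Winter Gardens): author_id=4 -> matches Wilson
  - book 9 (Silent Waters): author_id=2 -> matches Taylor
So 1 of 9 rows is dropped.

SQL:
SELECT a.title, b.name AS author
FROM books a
INNER JOIN authors b ON a.author_id = b.id

Result:
title          | author
---------------+-------
Paper Boats    | Taylor
The Glass Key  | Wilson
Falling Leaves | Taylor
Distant Shores | Wilson
The Old House  | Taylor
The Blue Door  | Hall  
Winter Gardens | Wilson
Silent Waters  | Taylor


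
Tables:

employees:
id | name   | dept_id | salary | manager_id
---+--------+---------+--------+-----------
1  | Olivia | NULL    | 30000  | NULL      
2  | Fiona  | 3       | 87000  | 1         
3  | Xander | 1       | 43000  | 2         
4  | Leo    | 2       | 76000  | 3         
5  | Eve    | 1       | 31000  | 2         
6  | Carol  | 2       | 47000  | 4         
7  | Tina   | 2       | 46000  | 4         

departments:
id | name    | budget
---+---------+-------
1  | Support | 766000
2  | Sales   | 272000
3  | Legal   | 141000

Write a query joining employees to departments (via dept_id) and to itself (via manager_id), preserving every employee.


Two LEFT JOINs from the same base table employees: one to departments via dept_id, one to employees itself via manager_id. Both are LEFT so every employee is preserved.
Match against departments:
  - employee 1 (Olivia): dept_id=NULL, no match -> kept with NULL
  - employee 2 (Fiona): dept_id=3 -> matches Legal
  - employee 3 (Xander): dept_id=1 -> matches Support
  - employee 4 (Leo): dept_id=2 -> matches Sales
  - employee 5 (Eve): dept_id=1 -> matches Support
  - employee 6 (Carol): dept_id=2 -> matches Sales
  - employee 7 (Tina): dept_id=2 -> matches Sales
Match against employees (self):
  - employee 1 (Olivia): manager_id=NULL -> NULL
  - employee 2 (Fiona): manager_id=1 -> Olivia
  - employee 3 (Xander): manager_id=2 -> Fiona
  - employee 4 (Leo): manager_id=3 -> Xander
  - employee 5 (Eve): manager_id=2 -> Fiona
  - employee 6 (Carol): manager_id=4 -> Leo
  - employee 7 (Tina): manager_id=4 -> Leo

SQL:
SELECT a.name, b.name AS department, c.name AS manager
FROM employees a
LEFT JOIN departments b ON a.dept_id = b.id
LEFT JOIN employees c ON a.manager_id = c.id

Result:
name   | department | manager
-------+------------+--------
Olivia | NULL       | NULL   
Fiona  | Legal      | Olivia 
Xander | Support    | Fiona  
Leo    | Sales      | Xander 
Eve    | Support    | Fiona  
Carol  | Sales      | Leo    
Tina   | Sales      | Leo    


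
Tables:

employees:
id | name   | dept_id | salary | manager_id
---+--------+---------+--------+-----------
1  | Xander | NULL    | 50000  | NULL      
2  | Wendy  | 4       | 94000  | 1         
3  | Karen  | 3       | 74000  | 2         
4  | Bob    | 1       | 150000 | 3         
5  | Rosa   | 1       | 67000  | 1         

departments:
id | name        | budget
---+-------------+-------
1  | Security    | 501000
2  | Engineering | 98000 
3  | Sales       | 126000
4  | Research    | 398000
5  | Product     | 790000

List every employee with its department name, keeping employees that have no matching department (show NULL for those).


LEFT JOIN keeps every row from employees (the left table); where dept_id has no match in departments, the department columns become NULL. Walk through each employee:
  - employee 1 (Xander): dept_id=NULL, no match -> kept with NULL
  - employee 2 (Wendy): dept_id=4 -> matches Research
  - employee 3 (Karen): dept_id=3 -> matches Sales
  - employee 4 (Bob): dept_id=1 -> matches Security
  - employee 5 (Rosa): dept_id=1 -> matches Security
All 5 rows appear; 1 has NULL department.

SQL:
SELECT a.name, b.name AS department
FROM employees a
LEFT JOIN departments b ON a.dept_id = b.id

Result:
name   | department
-------+-----------
Xander | NULL      
Wendy  | Research  
Karen  | Sales     
Bob    | Security  
Rosa   | Security  


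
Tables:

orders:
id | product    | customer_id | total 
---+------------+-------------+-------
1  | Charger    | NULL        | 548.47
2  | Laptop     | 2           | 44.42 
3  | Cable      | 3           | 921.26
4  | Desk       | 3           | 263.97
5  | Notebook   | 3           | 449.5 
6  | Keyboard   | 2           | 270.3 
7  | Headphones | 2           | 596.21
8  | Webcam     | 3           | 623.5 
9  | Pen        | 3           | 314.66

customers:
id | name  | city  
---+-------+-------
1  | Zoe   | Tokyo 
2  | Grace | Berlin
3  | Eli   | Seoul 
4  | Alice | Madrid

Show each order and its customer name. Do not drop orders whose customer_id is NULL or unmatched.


LEFT JOIN keeps every row from orders (the left table); where customer_id has no match in customers, the customer columns become NULL. Walk through each order:
  - order 1 (Charger): customer_id=NULL, no match -> kept with NULL
  - order 2 (Laptop): customer_id=2 -> matches Grace
  - order 3 (Cable): customer_id=3 -> matches Eli
  - order 4 (Desk): customer_id=3 -> matches Eli
  - order 5 (Notebook): customer_id=3 -> matches Eli
  - order 6 (Keyboard): customer_id=2 -> matches Grace
  - order 7 (Headphones): customer_id=2 -> matches Grace
  - order 8 (Webcam): customer_id=3 -> matches Eli
  - order 9 (Pen): customer_id=3 -> matches Eli
All 9 rows appear; 1 has NULL customer.

SQL:
SELECT a.product, b.name AS customer
FROM orders a
LEFT JOIN customers b ON a.customer_id = b.id

Result:
product    | customer
-----------+---------
Charger    | NULL    
Laptop     | Grace   
Cable      | Eli     
Desk       | Eli     
Notebook   | Eli     
Keyboard   | Grace   
Headphones | Grace   
Webcam     | Eli     
Pen        | Eli     


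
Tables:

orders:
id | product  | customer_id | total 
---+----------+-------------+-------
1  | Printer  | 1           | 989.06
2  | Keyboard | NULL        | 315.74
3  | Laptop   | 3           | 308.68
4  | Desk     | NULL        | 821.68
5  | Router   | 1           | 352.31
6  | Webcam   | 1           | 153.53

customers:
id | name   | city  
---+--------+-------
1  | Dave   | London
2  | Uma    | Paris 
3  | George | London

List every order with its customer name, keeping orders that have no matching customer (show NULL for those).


LEFT JOIN keeps every row from orders (the left table); where customer_id has no match in customers, the customer columns become NULL. Walk through each order:
  - order 1 (Printer): customer_id=1 -> matches Dave
  - order 2 (Keyboard): customer_id=NULL, no match -> kept with NULL
  - order 3 (Laptop): customer_id=3 -> matches George
  - order 4 (Desk): customer_id=NULL, no match -> kept with NULL
  - order 5 (Router): customer_id=1 -> matches Dave
  - order 6 (Webcam): customer_id=1 -> matches Dave
All 6 rows appear; 2 have NULL customer.

SQL:
SELECT a.product, b.name AS customer
FROM orders a
LEFT JOIN customers b ON a.customer_id = b.id

Result:
product  | customer
---------+---------
Printer  | Dave    
Keyboard | NULL    
Laptop   | George  
Desk     | NULL    
Router   | Dave    
Webcam   | Dave    


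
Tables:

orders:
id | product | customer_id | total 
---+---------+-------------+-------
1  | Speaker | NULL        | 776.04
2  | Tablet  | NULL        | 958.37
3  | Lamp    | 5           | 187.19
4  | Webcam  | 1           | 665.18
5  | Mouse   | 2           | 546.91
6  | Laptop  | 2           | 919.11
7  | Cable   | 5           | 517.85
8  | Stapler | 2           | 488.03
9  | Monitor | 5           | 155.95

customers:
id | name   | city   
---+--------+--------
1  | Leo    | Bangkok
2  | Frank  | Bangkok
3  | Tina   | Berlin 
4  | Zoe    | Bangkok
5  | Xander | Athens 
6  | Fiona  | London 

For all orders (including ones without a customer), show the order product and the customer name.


LEFT JOIN keeps every row from orders (the left table); where customer_id has no match in customers, the customer columns become NULL. Walk through each order:
  - order 1 (Speaker): customer_id=NULL, no match -> kept with NULL
  - order 2 (Tablet): customer_id=NULL, no match -> kept with NULL
  - order 3 (Lamp): customer_id=5 -> matches Xander
  - order 4 (Webcam): customer_id=1 -> matches Leo
  - order 5 (Mouse): customer_id=2 -> matches Frank
  - order 6 (Laptop): customer_id=2 -> matches Frank
  - order 7 (Cable): customer_id=5 -> matches Xander
  - order 8 (Stapler): customer_id=2 -> matches Frank
  - order 9 (Monitor): customer_id=5 -> matches Xander
All 9 rows appear; 2 have NULL customer.

SQL:
SELECT a.product, b.name AS customer
FROM orders a
LEFT JOIN customers b ON a.customer_id = b.id

Result:
product | customer
--------+---------
Speaker | NULL    
Tablet  | NULL    
Lamp    | Xander  
Webcam  | Leo     
Mouse   | Frank   
Laptop  | Frank   
Cable   | Xander  
Stapler | Frank   
Monitor | Xander  


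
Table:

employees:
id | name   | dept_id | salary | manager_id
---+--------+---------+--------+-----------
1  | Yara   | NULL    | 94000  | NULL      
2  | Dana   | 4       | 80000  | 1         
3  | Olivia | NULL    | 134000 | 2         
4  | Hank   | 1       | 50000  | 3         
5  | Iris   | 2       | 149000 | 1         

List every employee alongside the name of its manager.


This is a self-join: employees is joined to a second copy of itself, matching each row's manager_id to another row's id. Use LEFT JOIN so rows with manager_id=NULL are kept.
  - employee 1 (Yara): manager_id=NULL -> NULL
  - employee 2 (Dana): manager_id=1 -> Yara
  - employee 3 (Olivia): manager_id=2 -> Dana
  - employee 4 (Hank): manager_id=3 -> Olivia
  - employee 5 (Iris): manager_id=1 -> Yara

SQL:
SELECT a.name AS item, b.name AS manager
FROM employees a
LEFT JOIN employees b ON a.manager_id = b.id

Result:
item   | manager
-------+--------
Yara   | NULL   
Dana   | Yara   
Olivia | Dana   
Hank   | Olivia 
Iris   | Yara   


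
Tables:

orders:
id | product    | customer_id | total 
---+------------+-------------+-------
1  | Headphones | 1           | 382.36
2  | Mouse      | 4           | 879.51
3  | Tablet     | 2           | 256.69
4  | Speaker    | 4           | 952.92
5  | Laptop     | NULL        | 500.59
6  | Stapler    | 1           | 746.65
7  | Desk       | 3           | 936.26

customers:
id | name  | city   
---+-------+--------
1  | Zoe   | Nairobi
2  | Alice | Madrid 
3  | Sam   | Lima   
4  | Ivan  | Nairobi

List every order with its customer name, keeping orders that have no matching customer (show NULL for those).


LEFT JOIN keeps every row from orders (the left table); where customer_id has no match in customers, the customer columns become NULL. Walk through each order:
  - order 1 (Headphones): customer_id=1 -> matches Zoe
  - order 2 (Mouse): customer_id=4 -> matches Ivan
  - order 3 (Tablet): customer_id=2 -> matches Alice
  - order 4 (Speaker): customer_id=4 -> matches Ivan
  - order 5 (Laptop): customer_id=NULL, no match -> kept with NULL
  - order 6 (Stapler): customer_id=1 -> matches Zoe
  - order 7 (Desk): customer_id=3 -> matches Sam
All 7 rows appear; 1 has NULL customer.

SQL:
SELECT a.product, b.name AS customer
FROM orders a
LEFT JOIN customers b ON a.customer_id = b.id

Result:
product    | customer
-----------+---------
Headphones | Zoe     
Mouse      | Ivan    
Tablet     | Alice   
Speaker    | Ivan    
Laptop     | NULL    
Stapler    | Zoe     
Desk       | Sam     


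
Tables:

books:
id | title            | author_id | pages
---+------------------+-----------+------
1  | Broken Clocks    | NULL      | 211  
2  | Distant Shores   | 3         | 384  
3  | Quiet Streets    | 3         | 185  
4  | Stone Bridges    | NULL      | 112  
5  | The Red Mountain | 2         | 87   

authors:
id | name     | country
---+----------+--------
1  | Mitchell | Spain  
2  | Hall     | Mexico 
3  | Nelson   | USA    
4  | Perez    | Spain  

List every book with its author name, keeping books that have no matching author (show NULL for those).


LEFT JOIN keeps every row from books (the left table); where author_id has no match in authors, the author columns become NULL. Walk through each book:
  - book 1 (Broken Clocks): author_id=NULL, no match -> kept with NULL
  - book 2 (Distant Shores): author_id=3 -> matches Nelson
  - book 3 (Quiet Streets): author_id=3 -> matches Nelson
  - book 4 (Stone Bridges): author_id=NULL, no match -> kept with NULL
  - book 5 (The Red Mountain): author_id=2 -> matches Hall
All 5 rows appear; 2 have NULL author.

SQL:
SELECT a.title, b.name AS author
FROM books a
LEFT JOIN authors b ON a.author_id = b.id

Result:
title            | author
-----------------+-------
Broken Clocks    | NULL  
Distant Shores   | Nelson
Quiet Streets    | Nelson
Stone Bridges    | NULL  
The Red Mountain | Hall  


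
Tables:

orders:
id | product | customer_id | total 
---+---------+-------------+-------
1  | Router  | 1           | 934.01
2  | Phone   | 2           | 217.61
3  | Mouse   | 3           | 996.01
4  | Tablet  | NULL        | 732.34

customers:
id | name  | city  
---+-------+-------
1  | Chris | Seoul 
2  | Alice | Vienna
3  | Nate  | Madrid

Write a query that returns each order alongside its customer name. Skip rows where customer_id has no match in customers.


INNER JOIN keeps only orders rows whose customer_id matches an id in customers. Walk through each order:
  - order 1 (Router): customer_id=1 -> matches Chris
  - order 2 (Phone): customer_id=2 -> matches Alice
  - order 3 (Mouse): customer_id=3 -> matches Nate
  - order 4 (Tablet): customer_id=NULL, no match -> dropped
So 1 of 4 rows is dropped.

SQL:
SELECT a.product, b.name AS customer
FROM orders a
INNER JOIN customers b ON a.customer_id = b.id

Result:
product | customer
--------+---------
Router  | Chris   
Phone   | Alice   
Mouse   | Nate    


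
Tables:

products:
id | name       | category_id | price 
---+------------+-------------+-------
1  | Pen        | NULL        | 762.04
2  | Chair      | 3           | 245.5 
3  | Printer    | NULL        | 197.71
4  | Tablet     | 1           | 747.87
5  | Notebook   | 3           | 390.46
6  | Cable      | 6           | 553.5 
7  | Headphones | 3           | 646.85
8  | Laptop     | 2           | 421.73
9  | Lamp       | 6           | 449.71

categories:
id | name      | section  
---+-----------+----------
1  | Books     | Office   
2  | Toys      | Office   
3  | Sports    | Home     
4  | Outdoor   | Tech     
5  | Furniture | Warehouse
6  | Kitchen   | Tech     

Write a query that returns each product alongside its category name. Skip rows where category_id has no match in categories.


INNER JOIN keeps only products rows whose category_id matches an id in categories. Walk through each product:
  - product 1 (Pen): category_id=NULL, no match -> dropped
  - product 2 (Chair): category_id=3 -> matches Sports
  - product 3 (Printer): category_id=NULL, no match -> dropped
  - product 4 (Tablet): category_id=1 -> matches Books
  - product 5 (Notebook): category_id=3 -> matches Sports
  - product 6 (Cable): category_id=6 -> matches Kitchen
  - product 7 (Headphones): category_id=3 -> matches Sports
  - product 8 (Laptop): category_id=2 -> matches Toys
  - product 9 (Lamp): category_id=6 -> matches Kitchen
So 2 of 9 rows are dropped.

SQL:
SELECT a.name, b.name AS category
FROM products a
INNER JOIN categories b ON a.category_id = b.id

Result:
name       | category
-----------+---------
Chair      | Sports  
Tablet     | Books   
Notebook   | Sports  
Cable      | Kitchen 
Headphones | Sports  
Laptop     | Toys    
Lamp       | Kitchen 


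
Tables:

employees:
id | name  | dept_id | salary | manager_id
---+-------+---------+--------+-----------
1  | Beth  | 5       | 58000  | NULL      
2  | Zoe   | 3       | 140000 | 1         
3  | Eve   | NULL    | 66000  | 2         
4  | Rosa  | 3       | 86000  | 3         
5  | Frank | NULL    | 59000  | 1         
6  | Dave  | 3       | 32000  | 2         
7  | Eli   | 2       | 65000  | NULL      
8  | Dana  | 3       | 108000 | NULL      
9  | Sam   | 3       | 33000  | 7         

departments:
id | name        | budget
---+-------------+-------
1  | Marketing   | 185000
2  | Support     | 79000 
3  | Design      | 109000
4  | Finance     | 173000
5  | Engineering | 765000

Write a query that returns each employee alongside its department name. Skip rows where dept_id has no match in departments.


INNER JOIN keeps only employees rows whose dept_id matches an id in departments. Walk through each employee:
  - employee 1 (Beth): dept_id=5 -> matches Engineering
  - employee 2 (Zoe): dept_id=3 -> matches Design
  - employee 3 (Eve): dept_id=NULL, no match -> dropped
  - employee 4 (Rosa): dept_id=3 -> matches Design
  - employee 5 (Frank): dept_id=NULL, no match -> dropped
  - employee 6 (Dave): dept_id=3 -> matches Design
  - employee 7 (Eli): dept_id=2 -> matches Support
  - employee 8 (Dana): dept_id=3 -> matches Design
  - employee 9 (Sam): dept_id=3 -> matches Design
So 2 of 9 rows are dropped.

SQL:
SELECT a.name, b.name AS department
FROM employees a
INNER JOIN departments b ON a.dept_id = b.id

Result:
name | department 
-----+------------
Beth | Engineering
Zoe  | Design     
Rosa | Design     
Dave | Design     
Eli  | Support    
Dana | Design     
Sam  | Design     


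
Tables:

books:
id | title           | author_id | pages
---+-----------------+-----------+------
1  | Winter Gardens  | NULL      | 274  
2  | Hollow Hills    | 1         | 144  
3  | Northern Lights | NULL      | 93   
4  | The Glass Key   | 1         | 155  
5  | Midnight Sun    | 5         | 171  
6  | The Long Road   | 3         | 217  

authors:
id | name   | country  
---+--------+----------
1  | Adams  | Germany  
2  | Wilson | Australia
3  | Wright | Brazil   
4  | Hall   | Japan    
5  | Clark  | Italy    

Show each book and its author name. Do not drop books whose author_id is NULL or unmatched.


LEFT JOIN keeps every row from books (the left table); where author_id has no match in authors, the author columns become NULL. Walk through each book:
  - book 1 (Winter Gardens): author_id=NULL, no match -> kept with NULL
  - book 2 (Hollow Hills): author_id=1 -> matches Adams
  - book 3 (Northern Lights): author_id=NULL, no match -> kept with NULL
  - book 4 (The Glass Key): author_id=1 -> matches Adams
  - book 5 (Midnight Sun): author_id=5 -> matches Clark
  - book 6 (The Long Road): author_id=3 -> matches Wright
All 6 rows appear; 2 have NULL author.

SQL:
SELECT a.title, b.name AS author
FROM books a
LEFT JOIN authors b ON a.author_id = b.id

Result:
title           | author
----------------+-------
Winter Gardens  | NULL  
Hollow Hills    | Adams 
Northern Lights | NULL  
The Glass Key   | Adams 
Midnight Sun    | Clark 
The Long Road   | Wright


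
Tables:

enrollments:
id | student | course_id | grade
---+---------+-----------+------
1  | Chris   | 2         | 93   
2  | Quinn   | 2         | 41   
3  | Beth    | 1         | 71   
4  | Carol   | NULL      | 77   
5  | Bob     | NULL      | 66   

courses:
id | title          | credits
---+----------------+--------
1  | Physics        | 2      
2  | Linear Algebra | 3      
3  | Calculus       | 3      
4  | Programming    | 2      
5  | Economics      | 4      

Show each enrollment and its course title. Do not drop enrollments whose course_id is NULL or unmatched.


LEFT JOIN keeps every row from enrollments (the left table); where course_id has no match in courses, the course columns become NULL. Walk through each enrollment:
  - enrollment 1 (Chris): course_id=2 -> matches Linear Algebra
  - enrollment 2 (Quinn): course_id=2 -> matches Linear Algebra
  - enrollment 3 (Beth): course_id=1 -> matches Physics
  - enrollment 4 (Carol): course_id=NULL, no match -> kept with NULL
  - enrollment 5 (Bob): course_id=NULL, no match -> kept with NULL
All 5 rows appear; 2 have NULL course.

SQL:
SELECT a.student, b.title AS course
FROM enrollments a
LEFT JOIN courses b ON a.course_id = b.id

Result:
student | course        
--------+---------------
Chris   | Linear Algebra
Quinn   | Linear Algebra
Beth    | Physics       
Carol   | NULL          
Bob     | NULL          


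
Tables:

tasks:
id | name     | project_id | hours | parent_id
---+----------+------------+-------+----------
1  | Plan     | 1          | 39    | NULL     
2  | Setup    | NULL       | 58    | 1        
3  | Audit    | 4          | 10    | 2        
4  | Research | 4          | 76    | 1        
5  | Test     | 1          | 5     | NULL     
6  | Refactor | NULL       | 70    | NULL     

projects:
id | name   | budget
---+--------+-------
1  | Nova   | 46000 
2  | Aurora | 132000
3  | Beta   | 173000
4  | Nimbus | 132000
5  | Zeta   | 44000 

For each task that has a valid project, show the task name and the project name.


INNER JOIN keeps only tasks rows whose project_id matches an id in projects. Walk through each task:
  - task 1 (Plan): project_id=1 -> matches Nova
  - task 2 (Setup): project_id=NULL, no match -> dropped
  - task 3 (Audit): project_id=4 -> matches Nimbus
  - task 4 (Research): project_id=4 -> matches Nimbus
  - task 5 (Test): project_id=1 -> matches Nova
  - task 6 (Refactor): project_id=NULL, no match -> dropped
So 2 of 6 rows are dropped.

SQL:
SELECT a.name, b.name AS project
FROM tasks a
INNER JOIN projects b ON a.project_id = b.id

Result:
name     | project
---------+--------
Plan     | Nova   
Audit    | Nimbus 
Research | Nimbus 
Test     | Nova   


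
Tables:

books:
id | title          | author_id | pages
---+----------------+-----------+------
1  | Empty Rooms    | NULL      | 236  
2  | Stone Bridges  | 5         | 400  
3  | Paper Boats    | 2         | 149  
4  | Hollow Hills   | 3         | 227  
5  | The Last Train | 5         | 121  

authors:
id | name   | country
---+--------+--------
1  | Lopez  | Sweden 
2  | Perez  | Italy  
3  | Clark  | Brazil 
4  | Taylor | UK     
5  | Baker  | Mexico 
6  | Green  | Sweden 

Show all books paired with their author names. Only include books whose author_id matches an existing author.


INNER JOIN keeps only books rows whose author_id matches an id in authors. Walk through each book:
  - book 1 (Empty Rooms): author_id=NULL, no match -> dropped
  - book 2 (Stone Bridges): author_id=5 -> matches Baker
  - book 3 (Paper Boats): author_id=2 -> matches Perez
  - book 4 (Hollow Hills): author_id=3 -> matches Clark
  - book 5 (The Last Train): author_id=5 -> matches Baker
So 1 of 5 rows is dropped.

SQL:
SELECT a.title, b.name AS author
FROM books a
INNER JOIN authors b ON a.author_id = b.id

Result:
title          | author
---------------+-------
Stone Bridges  | Baker 
Paper Boats    | Perez 
Hollow Hills   | Clark 
The Last Train | Baker 


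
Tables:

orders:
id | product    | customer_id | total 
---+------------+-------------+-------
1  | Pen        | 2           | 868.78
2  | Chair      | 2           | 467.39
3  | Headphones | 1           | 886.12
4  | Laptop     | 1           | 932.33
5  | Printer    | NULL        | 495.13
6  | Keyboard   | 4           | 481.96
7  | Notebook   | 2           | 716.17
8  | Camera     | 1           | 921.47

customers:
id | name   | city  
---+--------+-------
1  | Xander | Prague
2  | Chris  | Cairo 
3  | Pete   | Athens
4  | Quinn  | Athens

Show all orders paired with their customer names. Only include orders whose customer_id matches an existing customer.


INNER JOIN keeps only orders rows whose customer_id matches an id in customers. Walk through each order:
  - order 1 (Pen): customer_id=2 -> matches Chris
  - order 2 (Chair): customer_id=2 -> matches Chris
  - order 3 (Headphones): customer_id=1 -> matches Xander
  - order 4 (Laptop): customer_id=1 -> matches Xander
  - order 5 (Printer): customer_id=NULL, no match -> dropped
  - order 6 (Keyboard): customer_id=4 -> matches Quinn
  - order 7 (Notebook): customer_id=2 -> matches Chris
  - order 8 (Camera): customer_id=1 -> matches Xander
So 1 of 8 rows is dropped.

SQL:
SELECT a.product, b.name AS customer
FROM orders a
INNER JOIN customers b ON a.customer_id = b.id

Result:
product    | customer
-----------+---------
Pen        | Chris   
Chair      | Chris   
Headphones | Xander  
Laptop     | Xander  
Keyboard   | Quinn   
Notebook   | Chris   
Camera     | Xander  


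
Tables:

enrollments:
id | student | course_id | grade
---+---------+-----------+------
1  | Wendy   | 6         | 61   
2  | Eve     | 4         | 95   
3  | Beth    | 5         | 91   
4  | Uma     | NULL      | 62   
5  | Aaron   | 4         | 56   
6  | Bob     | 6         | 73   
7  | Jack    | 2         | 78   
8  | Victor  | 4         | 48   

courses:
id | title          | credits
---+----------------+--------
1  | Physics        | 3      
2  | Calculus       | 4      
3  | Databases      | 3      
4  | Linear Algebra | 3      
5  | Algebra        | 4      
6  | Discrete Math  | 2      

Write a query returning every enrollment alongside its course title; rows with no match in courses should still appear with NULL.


LEFT JOIN keeps every row from enrollments (the left table); where course_id has no match in courses, the course columns become NULL. Walk through each enrollment:
  - enrollment 1 (Wendy): course_id=6 -> matches Discrete Math
  - enrollment 2 (Eve): course_id=4 -> matches Linear Algebra
  - enrollment 3 (Beth): course_id=5 -> matches Algebra
  - enrollment 4 (Uma): course_id=NULL, no match -> kept with NULL
  - enrollment 5 (Aaron): course_id=4 -> matches Linear Algebra
  - enrollment 6 (Bob): course_id=6 -> matches Discrete Math
  - enrollment 7 (Jack): course_id=2 -> matches Calculus
  - enrollment 8 (Victor): course_id=4 -> matches Linear Algebra
All 8 rows appear; 1 has NULL course.

SQL:
SELECT a.student, b.title AS course
FROM enrollments a
LEFT JOIN courses b ON a.course_id = b.id

Result:
student | course        
--------+---------------
Wendy   | Discrete Math 
Eve     | Linear Algebra
Beth    | Algebra       
Uma     | NULL          
Aaron   | Linear Algebra
Bob     | Discrete Math 
Jack    | Calculus      
Victor  | Linear Algebra


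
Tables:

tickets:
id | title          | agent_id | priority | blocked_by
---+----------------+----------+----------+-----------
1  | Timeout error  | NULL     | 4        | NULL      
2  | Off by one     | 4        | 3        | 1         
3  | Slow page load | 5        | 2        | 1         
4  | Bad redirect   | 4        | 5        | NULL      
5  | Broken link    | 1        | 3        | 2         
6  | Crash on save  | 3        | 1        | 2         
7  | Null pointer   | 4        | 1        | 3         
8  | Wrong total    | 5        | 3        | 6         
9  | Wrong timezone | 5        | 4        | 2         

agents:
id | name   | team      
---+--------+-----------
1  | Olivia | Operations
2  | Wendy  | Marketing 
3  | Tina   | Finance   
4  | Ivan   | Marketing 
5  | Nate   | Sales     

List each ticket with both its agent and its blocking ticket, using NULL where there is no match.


Two LEFT JOINs from the same base table tickets: one to agents via agent_id, one to tickets itself via blocked_by. Both are LEFT so every ticket is preserved.
Match against agents:
  - ticket 1 (Timeout error): agent_id=NULL, no match -> kept with NULL
  - ticket 2 (Off by one): agent_id=4 -> matches Ivan
  - ticket 3 (Slow page load): agent_id=5 -> matches Nate
  - ticket 4 (Bad redirect): agent_id=4 -> matches Ivan
  - ticket 5 (Broken link): agent_id=1 -> matches Olivia
  - ticket 6 (Crash on save): agent_id=3 -> matches Tina
  - ticket 7 (Null pointer): agent_id=4 -> matches Ivan
  - ticket 8 (Wrong total): agent_id=5 -> matches Nate
  - ticket 9 (Wrong timezone): agent_id=5 -> matches Nate
Match against tickets (self):
  - ticket 1 (Timeout error): blocked_by=NULL -> NULL
  - ticket 2 (Off by one): blocked_by=1 -> Timeout error
  - ticket 3 (Slow page load): blocked_by=1 -> Timeout error
  - ticket 4 (Bad redirect): blocked_by=NULL -> NULL
  - ticket 5 (Broken link): blocked_by=2 -> Off by one
  - ticket 6 (Crash on save): blocked_by=2 -> Off by one
  - ticket 7 (Null pointer): blocked_by=3 -> Slow page load
  - ticket 8 (Wrong total): blocked_by=6 -> Crash on save
  - ticket 9 (Wrong timezone): blocked_by=2 -> Off by one

SQL:
SELECT a.title, b.name AS agent, c.title AS blocked_by
FROM tickets a
LEFT JOIN agents b ON a.agent_id = b.id
LEFT JOIN tickets c ON a.blocked_by = c.id

Result:
title          | agent  | blocked_by    
---------------+--------+---------------
Timeout error  | NULL   | NULL          
Off by one     | Ivan   | Timeout error 
Slow page load | Nate   | Timeout error 
Bad redirect   | Ivan   | NULL          
Broken link    | Olivia | Off by one    
Crash on save  | Tina   | Off by one    
Null pointer   | Ivan   | Slow page load
Wrong total    | Nate   | Crash on save 
Wrong timezone | Nate   | Off by one    


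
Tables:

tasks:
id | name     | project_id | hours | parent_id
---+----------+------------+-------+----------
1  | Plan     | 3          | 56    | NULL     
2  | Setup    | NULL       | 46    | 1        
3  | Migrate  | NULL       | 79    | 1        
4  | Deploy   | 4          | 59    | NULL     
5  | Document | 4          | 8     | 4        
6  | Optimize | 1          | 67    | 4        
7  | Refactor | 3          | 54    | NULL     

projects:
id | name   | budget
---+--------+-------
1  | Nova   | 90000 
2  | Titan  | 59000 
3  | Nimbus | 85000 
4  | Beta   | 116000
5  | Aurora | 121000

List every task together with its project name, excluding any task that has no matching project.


INNER JOIN keeps only tasks rows whose project_id matches an id in projects. Walk through each task:
  - task 1 (Plan): project_id=3 -> matches Nimbus
  - task 2 (Setup): project_id=NULL, no match -> dropped
  - task 3 (Migrate): project_id=NULL, no match -> dropped
  - task 4 (Deploy): project_id=4 -> matches Beta
  - task 5 (Document): project_id=4 -> matches Beta
  - task 6 (Optimize): project_id=1 -> matches Nova
  - task 7 (Refactor): project_id=3 -> matches Nimbus
So 2 of 7 rows are dropped.

SQL:
SELECT a.name, b.name AS project
FROM tasks a
INNER JOIN projects b ON a.project_id = b.id

Result:
name     | project
---------+--------
Plan     | Nimbus 
Deploy   | Beta   
Document | Beta   
Optimize | Nova   
Refactor | Nimbus 


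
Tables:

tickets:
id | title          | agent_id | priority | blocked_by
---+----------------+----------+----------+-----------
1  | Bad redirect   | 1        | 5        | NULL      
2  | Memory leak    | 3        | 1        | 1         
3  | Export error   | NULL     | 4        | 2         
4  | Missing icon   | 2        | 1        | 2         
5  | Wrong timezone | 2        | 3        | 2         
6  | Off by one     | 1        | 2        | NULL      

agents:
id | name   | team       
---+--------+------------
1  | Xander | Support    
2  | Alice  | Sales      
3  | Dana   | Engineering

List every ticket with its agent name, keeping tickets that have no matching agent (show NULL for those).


LEFT JOIN keeps every row from tickets (the left table); where agent_id has no match in agents, the agent columns become NULL. Walk through each ticket:
  - ticket 1 (Bad redirect): agent_id=1 -> matches Xander
  - ticket 2 (Memory leak): agent_id=3 -> matches Dana
  - ticket 3 (Export error): agent_id=NULL, no match -> kept with NULL
  - ticket 4 (Missing icon): agent_id=2 -> matches Alice
  - ticket 5 (Wrong timezone): agent_id=2 -> matches Alice
  - ticket 6 (Off by one): agent_id=1 -> matches Xander
All 6 rows appear; 1 has NULL agent.

SQL:
SELECT a.title, b.name AS agent
FROM tickets a
LEFT JOIN agents b ON a.agent_id = b.id

Result:
title          | agent 
---------------+-------
Bad redirect   | Xander
Memory leak    | Dana  
Export error   | NULL  
Missing icon   | Alice 
Wrong timezone | Alice 
Off by one     | Xander


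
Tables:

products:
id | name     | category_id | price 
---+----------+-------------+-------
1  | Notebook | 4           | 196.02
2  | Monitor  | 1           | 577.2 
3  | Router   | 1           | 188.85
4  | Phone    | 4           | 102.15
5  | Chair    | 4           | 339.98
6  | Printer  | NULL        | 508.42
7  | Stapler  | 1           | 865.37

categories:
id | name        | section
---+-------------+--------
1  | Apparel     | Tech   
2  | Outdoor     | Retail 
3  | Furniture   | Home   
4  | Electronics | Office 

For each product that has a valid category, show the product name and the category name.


INNER JOIN keeps only products rows whose category_id matches an id in categories. Walk through each product:
  - product 1 (Notebook): category_id=4 -> matches Electronics
  - product 2 (Monitor): category_id=1 -> matches Apparel
  - product 3 (Router): category_id=1 -> matches Apparel
  - product 4 (Phone): category_id=4 -> matches Electronics
  - product 5 (Chair): category_id=4 -> matches Electronics
  - product 6 (Printer): category_id=NULL, no match -> dropped
  - product 7 (Stapler): category_id=1 -> matches Apparel
So 1 of 7 rows is dropped.

SQL:
SELECT a.name, b.name AS category
FROM products a
INNER JOIN categories b ON a.category_id = b.id

Result:
name     | category   
---------+------------
Notebook | Electronics
Monitor  | Apparel    
Router   | Apparel    
Phone    | Electronics
Chair    | Electronics
Stapler  | Apparel    
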